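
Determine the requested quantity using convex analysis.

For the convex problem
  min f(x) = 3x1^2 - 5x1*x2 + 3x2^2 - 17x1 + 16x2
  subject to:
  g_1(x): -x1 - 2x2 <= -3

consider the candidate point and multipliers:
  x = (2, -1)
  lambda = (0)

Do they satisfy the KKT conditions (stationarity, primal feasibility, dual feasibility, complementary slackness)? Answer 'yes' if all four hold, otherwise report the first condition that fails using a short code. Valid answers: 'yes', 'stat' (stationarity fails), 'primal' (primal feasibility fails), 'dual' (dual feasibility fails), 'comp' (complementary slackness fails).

Gradient of f: grad f(x) = Q x + c = (0, 0)
Constraint values g_i(x) = a_i^T x - b_i:
  g_1((2, -1)) = 3
Stationarity residual: grad f(x) + sum_i lambda_i a_i = (0, 0)
  -> stationarity OK
Primal feasibility (all g_i <= 0): FAILS
Dual feasibility (all lambda_i >= 0): OK
Complementary slackness (lambda_i * g_i(x) = 0 for all i): OK

Verdict: the first failing condition is primal_feasibility -> primal.

primal


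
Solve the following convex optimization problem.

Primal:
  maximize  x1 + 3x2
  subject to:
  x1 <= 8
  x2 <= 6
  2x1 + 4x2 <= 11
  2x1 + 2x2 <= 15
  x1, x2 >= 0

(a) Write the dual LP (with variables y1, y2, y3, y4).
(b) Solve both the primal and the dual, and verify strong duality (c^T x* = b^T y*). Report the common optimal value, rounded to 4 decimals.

The standard primal-dual pair for 'max c^T x s.t. A x <= b, x >= 0' is:
  Dual:  min b^T y  s.t.  A^T y >= c,  y >= 0.

So the dual LP is:
  minimize  8y1 + 6y2 + 11y3 + 15y4
  subject to:
    y1 + 2y3 + 2y4 >= 1
    y2 + 4y3 + 2y4 >= 3
    y1, y2, y3, y4 >= 0

Solving the primal: x* = (0, 2.75).
  primal value c^T x* = 8.25.
Solving the dual: y* = (0, 0, 0.75, 0).
  dual value b^T y* = 8.25.
Strong duality: c^T x* = b^T y*. Confirmed.

8.25


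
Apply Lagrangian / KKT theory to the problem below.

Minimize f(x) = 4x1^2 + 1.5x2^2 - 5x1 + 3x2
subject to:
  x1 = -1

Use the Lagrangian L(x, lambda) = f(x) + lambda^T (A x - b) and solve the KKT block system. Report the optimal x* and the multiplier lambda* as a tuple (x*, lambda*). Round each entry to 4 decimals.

Form the Lagrangian:
  L(x, lambda) = (1/2) x^T Q x + c^T x + lambda^T (A x - b)
Stationarity (grad_x L = 0): Q x + c + A^T lambda = 0.
Primal feasibility: A x = b.

This gives the KKT block system:
  [ Q   A^T ] [ x     ]   [-c ]
  [ A    0  ] [ lambda ] = [ b ]

Solving the linear system:
  x*      = (-1, -1)
  lambda* = (13)
  f(x*)   = 7.5

x* = (-1, -1), lambda* = (13)


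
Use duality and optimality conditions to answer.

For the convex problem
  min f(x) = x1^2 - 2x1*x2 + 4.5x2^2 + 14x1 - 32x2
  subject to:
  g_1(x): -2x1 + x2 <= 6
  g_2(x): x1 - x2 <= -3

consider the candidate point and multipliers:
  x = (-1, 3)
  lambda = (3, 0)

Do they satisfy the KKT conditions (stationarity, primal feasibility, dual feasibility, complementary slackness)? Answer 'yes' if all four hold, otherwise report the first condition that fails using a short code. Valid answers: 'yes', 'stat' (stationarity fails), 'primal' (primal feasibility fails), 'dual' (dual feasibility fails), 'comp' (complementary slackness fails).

Gradient of f: grad f(x) = Q x + c = (6, -3)
Constraint values g_i(x) = a_i^T x - b_i:
  g_1((-1, 3)) = -1
  g_2((-1, 3)) = -1
Stationarity residual: grad f(x) + sum_i lambda_i a_i = (0, 0)
  -> stationarity OK
Primal feasibility (all g_i <= 0): OK
Dual feasibility (all lambda_i >= 0): OK
Complementary slackness (lambda_i * g_i(x) = 0 for all i): FAILS

Verdict: the first failing condition is complementary_slackness -> comp.

comp


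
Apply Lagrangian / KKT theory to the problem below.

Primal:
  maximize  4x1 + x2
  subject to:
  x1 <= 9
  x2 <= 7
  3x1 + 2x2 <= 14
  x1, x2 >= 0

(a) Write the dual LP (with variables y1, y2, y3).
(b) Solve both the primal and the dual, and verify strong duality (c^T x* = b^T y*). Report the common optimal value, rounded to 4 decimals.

The standard primal-dual pair for 'max c^T x s.t. A x <= b, x >= 0' is:
  Dual:  min b^T y  s.t.  A^T y >= c,  y >= 0.

So the dual LP is:
  minimize  9y1 + 7y2 + 14y3
  subject to:
    y1 + 3y3 >= 4
    y2 + 2y3 >= 1
    y1, y2, y3 >= 0

Solving the primal: x* = (4.6667, 0).
  primal value c^T x* = 18.6667.
Solving the dual: y* = (0, 0, 1.3333).
  dual value b^T y* = 18.6667.
Strong duality: c^T x* = b^T y*. Confirmed.

18.6667


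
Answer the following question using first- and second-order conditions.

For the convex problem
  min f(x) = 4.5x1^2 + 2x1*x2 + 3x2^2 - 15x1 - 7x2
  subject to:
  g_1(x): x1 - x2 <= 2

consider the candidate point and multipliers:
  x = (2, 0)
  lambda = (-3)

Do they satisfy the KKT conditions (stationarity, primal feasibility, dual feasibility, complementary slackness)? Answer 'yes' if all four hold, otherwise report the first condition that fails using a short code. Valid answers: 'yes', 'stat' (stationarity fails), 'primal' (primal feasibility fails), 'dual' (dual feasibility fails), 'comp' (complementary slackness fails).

Gradient of f: grad f(x) = Q x + c = (3, -3)
Constraint values g_i(x) = a_i^T x - b_i:
  g_1((2, 0)) = 0
Stationarity residual: grad f(x) + sum_i lambda_i a_i = (0, 0)
  -> stationarity OK
Primal feasibility (all g_i <= 0): OK
Dual feasibility (all lambda_i >= 0): FAILS
Complementary slackness (lambda_i * g_i(x) = 0 for all i): OK

Verdict: the first failing condition is dual_feasibility -> dual.

dual


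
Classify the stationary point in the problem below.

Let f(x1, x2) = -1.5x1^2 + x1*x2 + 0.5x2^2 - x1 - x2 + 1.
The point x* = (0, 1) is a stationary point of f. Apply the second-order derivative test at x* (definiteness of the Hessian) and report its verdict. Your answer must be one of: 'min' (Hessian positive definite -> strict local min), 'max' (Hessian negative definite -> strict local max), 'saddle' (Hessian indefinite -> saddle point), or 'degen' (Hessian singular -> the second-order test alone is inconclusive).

Compute the Hessian H = grad^2 f:
  H = [[-3, 1], [1, 1]]
Verify stationarity: grad f(x*) = H x* + g = (0, 0).
Eigenvalues of H: -3.2361, 1.2361.
Eigenvalues have mixed signs, so H is indefinite -> x* is a saddle point.

saddle


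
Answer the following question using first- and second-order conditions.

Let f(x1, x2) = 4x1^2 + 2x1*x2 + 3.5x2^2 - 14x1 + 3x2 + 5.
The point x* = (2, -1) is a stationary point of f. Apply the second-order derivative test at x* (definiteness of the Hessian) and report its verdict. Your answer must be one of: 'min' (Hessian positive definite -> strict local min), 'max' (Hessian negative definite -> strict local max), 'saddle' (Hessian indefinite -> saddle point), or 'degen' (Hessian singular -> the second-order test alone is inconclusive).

Compute the Hessian H = grad^2 f:
  H = [[8, 2], [2, 7]]
Verify stationarity: grad f(x*) = H x* + g = (0, 0).
Eigenvalues of H: 5.4384, 9.5616.
Both eigenvalues > 0, so H is positive definite -> x* is a strict local min.

min


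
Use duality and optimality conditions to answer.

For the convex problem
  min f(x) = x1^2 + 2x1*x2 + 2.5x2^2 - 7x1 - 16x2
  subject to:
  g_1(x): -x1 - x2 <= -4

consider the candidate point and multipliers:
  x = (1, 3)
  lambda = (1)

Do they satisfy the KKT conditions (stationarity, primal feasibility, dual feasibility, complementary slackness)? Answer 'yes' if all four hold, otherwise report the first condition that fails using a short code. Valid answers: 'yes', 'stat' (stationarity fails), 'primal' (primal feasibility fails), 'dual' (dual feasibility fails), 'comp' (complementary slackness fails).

Gradient of f: grad f(x) = Q x + c = (1, 1)
Constraint values g_i(x) = a_i^T x - b_i:
  g_1((1, 3)) = 0
Stationarity residual: grad f(x) + sum_i lambda_i a_i = (0, 0)
  -> stationarity OK
Primal feasibility (all g_i <= 0): OK
Dual feasibility (all lambda_i >= 0): OK
Complementary slackness (lambda_i * g_i(x) = 0 for all i): OK

Verdict: yes, KKT holds.

yes


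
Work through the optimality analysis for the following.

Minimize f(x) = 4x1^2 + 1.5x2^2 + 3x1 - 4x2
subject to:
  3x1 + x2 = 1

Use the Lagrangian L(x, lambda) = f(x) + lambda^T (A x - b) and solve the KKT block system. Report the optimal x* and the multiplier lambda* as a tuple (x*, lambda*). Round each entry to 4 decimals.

Form the Lagrangian:
  L(x, lambda) = (1/2) x^T Q x + c^T x + lambda^T (A x - b)
Stationarity (grad_x L = 0): Q x + c + A^T lambda = 0.
Primal feasibility: A x = b.

This gives the KKT block system:
  [ Q   A^T ] [ x     ]   [-c ]
  [ A    0  ] [ lambda ] = [ b ]

Solving the linear system:
  x*      = (-0.1714, 1.5143)
  lambda* = (-0.5429)
  f(x*)   = -3.0143

x* = (-0.1714, 1.5143), lambda* = (-0.5429)


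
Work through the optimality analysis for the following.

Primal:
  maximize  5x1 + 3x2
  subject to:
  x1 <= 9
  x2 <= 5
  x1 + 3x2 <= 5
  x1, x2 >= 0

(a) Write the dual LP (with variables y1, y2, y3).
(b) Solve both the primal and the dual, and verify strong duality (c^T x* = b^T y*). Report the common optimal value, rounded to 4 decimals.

The standard primal-dual pair for 'max c^T x s.t. A x <= b, x >= 0' is:
  Dual:  min b^T y  s.t.  A^T y >= c,  y >= 0.

So the dual LP is:
  minimize  9y1 + 5y2 + 5y3
  subject to:
    y1 + y3 >= 5
    y2 + 3y3 >= 3
    y1, y2, y3 >= 0

Solving the primal: x* = (5, 0).
  primal value c^T x* = 25.
Solving the dual: y* = (0, 0, 5).
  dual value b^T y* = 25.
Strong duality: c^T x* = b^T y*. Confirmed.

25


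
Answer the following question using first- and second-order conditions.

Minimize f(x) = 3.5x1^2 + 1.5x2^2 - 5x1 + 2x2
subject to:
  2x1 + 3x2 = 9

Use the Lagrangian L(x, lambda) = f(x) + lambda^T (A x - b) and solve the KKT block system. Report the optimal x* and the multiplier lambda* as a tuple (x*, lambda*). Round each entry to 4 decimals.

Form the Lagrangian:
  L(x, lambda) = (1/2) x^T Q x + c^T x + lambda^T (A x - b)
Stationarity (grad_x L = 0): Q x + c + A^T lambda = 0.
Primal feasibility: A x = b.

This gives the KKT block system:
  [ Q   A^T ] [ x     ]   [-c ]
  [ A    0  ] [ lambda ] = [ b ]

Solving the linear system:
  x*      = (1.48, 2.0133)
  lambda* = (-2.68)
  f(x*)   = 10.3733

x* = (1.48, 2.0133), lambda* = (-2.68)


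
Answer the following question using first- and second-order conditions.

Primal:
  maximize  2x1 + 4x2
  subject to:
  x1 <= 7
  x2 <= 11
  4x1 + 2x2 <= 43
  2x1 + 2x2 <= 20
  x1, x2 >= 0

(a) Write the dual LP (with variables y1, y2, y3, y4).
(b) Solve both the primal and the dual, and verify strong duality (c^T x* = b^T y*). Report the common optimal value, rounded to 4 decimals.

The standard primal-dual pair for 'max c^T x s.t. A x <= b, x >= 0' is:
  Dual:  min b^T y  s.t.  A^T y >= c,  y >= 0.

So the dual LP is:
  minimize  7y1 + 11y2 + 43y3 + 20y4
  subject to:
    y1 + 4y3 + 2y4 >= 2
    y2 + 2y3 + 2y4 >= 4
    y1, y2, y3, y4 >= 0

Solving the primal: x* = (0, 10).
  primal value c^T x* = 40.
Solving the dual: y* = (0, 0, 0, 2).
  dual value b^T y* = 40.
Strong duality: c^T x* = b^T y*. Confirmed.

40


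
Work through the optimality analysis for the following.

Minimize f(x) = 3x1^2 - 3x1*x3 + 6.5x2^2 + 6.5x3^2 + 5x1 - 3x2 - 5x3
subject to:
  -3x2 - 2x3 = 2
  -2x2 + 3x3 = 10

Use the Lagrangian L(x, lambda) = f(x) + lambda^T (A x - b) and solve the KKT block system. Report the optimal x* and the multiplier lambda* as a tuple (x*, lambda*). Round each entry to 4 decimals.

Form the Lagrangian:
  L(x, lambda) = (1/2) x^T Q x + c^T x + lambda^T (A x - b)
Stationarity (grad_x L = 0): Q x + c + A^T lambda = 0.
Primal feasibility: A x = b.

This gives the KKT block system:
  [ Q   A^T ] [ x     ]   [-c ]
  [ A    0  ] [ lambda ] = [ b ]

Solving the linear system:
  x*      = (0.1667, -2, 2)
  lambda* = (-3.5385, -9.1923)
  f(x*)   = 47.9167

x* = (0.1667, -2, 2), lambda* = (-3.5385, -9.1923)


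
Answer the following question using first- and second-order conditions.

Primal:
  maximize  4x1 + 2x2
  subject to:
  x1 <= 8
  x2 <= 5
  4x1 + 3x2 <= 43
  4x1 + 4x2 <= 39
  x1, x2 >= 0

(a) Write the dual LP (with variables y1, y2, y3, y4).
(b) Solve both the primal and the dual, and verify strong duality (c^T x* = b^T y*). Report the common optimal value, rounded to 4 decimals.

The standard primal-dual pair for 'max c^T x s.t. A x <= b, x >= 0' is:
  Dual:  min b^T y  s.t.  A^T y >= c,  y >= 0.

So the dual LP is:
  minimize  8y1 + 5y2 + 43y3 + 39y4
  subject to:
    y1 + 4y3 + 4y4 >= 4
    y2 + 3y3 + 4y4 >= 2
    y1, y2, y3, y4 >= 0

Solving the primal: x* = (8, 1.75).
  primal value c^T x* = 35.5.
Solving the dual: y* = (2, 0, 0, 0.5).
  dual value b^T y* = 35.5.
Strong duality: c^T x* = b^T y*. Confirmed.

35.5


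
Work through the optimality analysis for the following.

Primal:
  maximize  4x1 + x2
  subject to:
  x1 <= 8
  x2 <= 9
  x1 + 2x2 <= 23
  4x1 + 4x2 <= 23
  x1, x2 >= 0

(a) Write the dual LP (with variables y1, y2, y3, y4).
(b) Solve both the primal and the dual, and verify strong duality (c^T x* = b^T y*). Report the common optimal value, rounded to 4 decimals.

The standard primal-dual pair for 'max c^T x s.t. A x <= b, x >= 0' is:
  Dual:  min b^T y  s.t.  A^T y >= c,  y >= 0.

So the dual LP is:
  minimize  8y1 + 9y2 + 23y3 + 23y4
  subject to:
    y1 + y3 + 4y4 >= 4
    y2 + 2y3 + 4y4 >= 1
    y1, y2, y3, y4 >= 0

Solving the primal: x* = (5.75, 0).
  primal value c^T x* = 23.
Solving the dual: y* = (0, 0, 0, 1).
  dual value b^T y* = 23.
Strong duality: c^T x* = b^T y*. Confirmed.

23


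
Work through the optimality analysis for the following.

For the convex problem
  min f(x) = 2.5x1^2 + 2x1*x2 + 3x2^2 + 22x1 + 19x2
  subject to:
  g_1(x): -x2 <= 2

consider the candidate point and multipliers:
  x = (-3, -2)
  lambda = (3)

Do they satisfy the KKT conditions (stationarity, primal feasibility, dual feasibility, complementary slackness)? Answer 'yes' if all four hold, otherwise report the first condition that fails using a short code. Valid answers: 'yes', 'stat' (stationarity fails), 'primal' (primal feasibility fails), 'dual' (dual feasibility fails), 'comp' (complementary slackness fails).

Gradient of f: grad f(x) = Q x + c = (3, 1)
Constraint values g_i(x) = a_i^T x - b_i:
  g_1((-3, -2)) = 0
Stationarity residual: grad f(x) + sum_i lambda_i a_i = (3, -2)
  -> stationarity FAILS
Primal feasibility (all g_i <= 0): OK
Dual feasibility (all lambda_i >= 0): OK
Complementary slackness (lambda_i * g_i(x) = 0 for all i): OK

Verdict: the first failing condition is stationarity -> stat.

stat


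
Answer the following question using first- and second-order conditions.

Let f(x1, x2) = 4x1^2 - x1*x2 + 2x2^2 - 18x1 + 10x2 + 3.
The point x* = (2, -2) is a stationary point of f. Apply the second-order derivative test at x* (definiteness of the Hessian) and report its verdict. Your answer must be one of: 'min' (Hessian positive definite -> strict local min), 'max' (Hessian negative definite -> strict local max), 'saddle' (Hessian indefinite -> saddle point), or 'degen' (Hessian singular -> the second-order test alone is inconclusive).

Compute the Hessian H = grad^2 f:
  H = [[8, -1], [-1, 4]]
Verify stationarity: grad f(x*) = H x* + g = (0, 0).
Eigenvalues of H: 3.7639, 8.2361.
Both eigenvalues > 0, so H is positive definite -> x* is a strict local min.

min


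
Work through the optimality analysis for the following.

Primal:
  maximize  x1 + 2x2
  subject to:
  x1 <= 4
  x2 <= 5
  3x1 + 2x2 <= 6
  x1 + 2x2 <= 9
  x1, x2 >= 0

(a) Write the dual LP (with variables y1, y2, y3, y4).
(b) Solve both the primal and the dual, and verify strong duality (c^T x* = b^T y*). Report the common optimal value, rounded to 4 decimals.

The standard primal-dual pair for 'max c^T x s.t. A x <= b, x >= 0' is:
  Dual:  min b^T y  s.t.  A^T y >= c,  y >= 0.

So the dual LP is:
  minimize  4y1 + 5y2 + 6y3 + 9y4
  subject to:
    y1 + 3y3 + y4 >= 1
    y2 + 2y3 + 2y4 >= 2
    y1, y2, y3, y4 >= 0

Solving the primal: x* = (0, 3).
  primal value c^T x* = 6.
Solving the dual: y* = (0, 0, 1, 0).
  dual value b^T y* = 6.
Strong duality: c^T x* = b^T y*. Confirmed.

6


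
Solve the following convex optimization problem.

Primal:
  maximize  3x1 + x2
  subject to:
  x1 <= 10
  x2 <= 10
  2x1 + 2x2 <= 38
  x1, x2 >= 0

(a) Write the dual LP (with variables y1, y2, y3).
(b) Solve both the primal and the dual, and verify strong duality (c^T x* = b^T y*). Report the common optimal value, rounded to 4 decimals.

The standard primal-dual pair for 'max c^T x s.t. A x <= b, x >= 0' is:
  Dual:  min b^T y  s.t.  A^T y >= c,  y >= 0.

So the dual LP is:
  minimize  10y1 + 10y2 + 38y3
  subject to:
    y1 + 2y3 >= 3
    y2 + 2y3 >= 1
    y1, y2, y3 >= 0

Solving the primal: x* = (10, 9).
  primal value c^T x* = 39.
Solving the dual: y* = (2, 0, 0.5).
  dual value b^T y* = 39.
Strong duality: c^T x* = b^T y*. Confirmed.

39


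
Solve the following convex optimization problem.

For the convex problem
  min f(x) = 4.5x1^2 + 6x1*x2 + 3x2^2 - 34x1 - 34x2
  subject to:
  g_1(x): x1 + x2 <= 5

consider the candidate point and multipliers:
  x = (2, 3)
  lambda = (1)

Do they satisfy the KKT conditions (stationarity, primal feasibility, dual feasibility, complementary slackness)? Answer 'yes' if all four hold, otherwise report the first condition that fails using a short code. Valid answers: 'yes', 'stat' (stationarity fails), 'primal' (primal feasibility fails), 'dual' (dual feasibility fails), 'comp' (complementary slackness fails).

Gradient of f: grad f(x) = Q x + c = (2, -4)
Constraint values g_i(x) = a_i^T x - b_i:
  g_1((2, 3)) = 0
Stationarity residual: grad f(x) + sum_i lambda_i a_i = (3, -3)
  -> stationarity FAILS
Primal feasibility (all g_i <= 0): OK
Dual feasibility (all lambda_i >= 0): OK
Complementary slackness (lambda_i * g_i(x) = 0 for all i): OK

Verdict: the first failing condition is stationarity -> stat.

stat


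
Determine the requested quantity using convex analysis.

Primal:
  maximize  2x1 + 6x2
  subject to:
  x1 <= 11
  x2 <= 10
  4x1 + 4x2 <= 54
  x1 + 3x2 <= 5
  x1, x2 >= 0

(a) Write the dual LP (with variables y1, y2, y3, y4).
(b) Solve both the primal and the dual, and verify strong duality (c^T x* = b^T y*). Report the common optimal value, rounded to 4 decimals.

The standard primal-dual pair for 'max c^T x s.t. A x <= b, x >= 0' is:
  Dual:  min b^T y  s.t.  A^T y >= c,  y >= 0.

So the dual LP is:
  minimize  11y1 + 10y2 + 54y3 + 5y4
  subject to:
    y1 + 4y3 + y4 >= 2
    y2 + 4y3 + 3y4 >= 6
    y1, y2, y3, y4 >= 0

Solving the primal: x* = (5, 0).
  primal value c^T x* = 10.
Solving the dual: y* = (0, 0, 0, 2).
  dual value b^T y* = 10.
Strong duality: c^T x* = b^T y*. Confirmed.

10


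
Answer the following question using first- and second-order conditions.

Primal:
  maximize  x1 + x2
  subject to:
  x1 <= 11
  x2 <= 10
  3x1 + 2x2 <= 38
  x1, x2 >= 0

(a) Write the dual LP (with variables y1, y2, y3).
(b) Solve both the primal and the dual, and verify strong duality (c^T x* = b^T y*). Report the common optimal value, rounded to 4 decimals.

The standard primal-dual pair for 'max c^T x s.t. A x <= b, x >= 0' is:
  Dual:  min b^T y  s.t.  A^T y >= c,  y >= 0.

So the dual LP is:
  minimize  11y1 + 10y2 + 38y3
  subject to:
    y1 + 3y3 >= 1
    y2 + 2y3 >= 1
    y1, y2, y3 >= 0

Solving the primal: x* = (6, 10).
  primal value c^T x* = 16.
Solving the dual: y* = (0, 0.3333, 0.3333).
  dual value b^T y* = 16.
Strong duality: c^T x* = b^T y*. Confirmed.

16


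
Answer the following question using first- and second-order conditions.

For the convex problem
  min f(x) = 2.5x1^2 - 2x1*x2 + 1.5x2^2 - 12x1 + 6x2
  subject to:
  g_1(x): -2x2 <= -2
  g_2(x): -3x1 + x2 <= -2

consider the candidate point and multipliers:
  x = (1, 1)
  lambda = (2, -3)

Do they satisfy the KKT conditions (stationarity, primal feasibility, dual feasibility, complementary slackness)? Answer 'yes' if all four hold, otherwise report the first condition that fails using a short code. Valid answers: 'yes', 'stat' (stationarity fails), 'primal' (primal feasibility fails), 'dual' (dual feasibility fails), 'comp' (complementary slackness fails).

Gradient of f: grad f(x) = Q x + c = (-9, 7)
Constraint values g_i(x) = a_i^T x - b_i:
  g_1((1, 1)) = 0
  g_2((1, 1)) = 0
Stationarity residual: grad f(x) + sum_i lambda_i a_i = (0, 0)
  -> stationarity OK
Primal feasibility (all g_i <= 0): OK
Dual feasibility (all lambda_i >= 0): FAILS
Complementary slackness (lambda_i * g_i(x) = 0 for all i): OK

Verdict: the first failing condition is dual_feasibility -> dual.

dual


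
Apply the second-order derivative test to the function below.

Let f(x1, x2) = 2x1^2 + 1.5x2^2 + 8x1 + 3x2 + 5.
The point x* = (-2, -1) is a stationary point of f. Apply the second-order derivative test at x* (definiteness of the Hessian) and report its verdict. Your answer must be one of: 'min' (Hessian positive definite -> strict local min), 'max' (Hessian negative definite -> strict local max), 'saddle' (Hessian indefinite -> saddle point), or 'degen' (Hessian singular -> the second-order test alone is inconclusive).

Compute the Hessian H = grad^2 f:
  H = [[4, 0], [0, 3]]
Verify stationarity: grad f(x*) = H x* + g = (0, 0).
Eigenvalues of H: 3, 4.
Both eigenvalues > 0, so H is positive definite -> x* is a strict local min.

min


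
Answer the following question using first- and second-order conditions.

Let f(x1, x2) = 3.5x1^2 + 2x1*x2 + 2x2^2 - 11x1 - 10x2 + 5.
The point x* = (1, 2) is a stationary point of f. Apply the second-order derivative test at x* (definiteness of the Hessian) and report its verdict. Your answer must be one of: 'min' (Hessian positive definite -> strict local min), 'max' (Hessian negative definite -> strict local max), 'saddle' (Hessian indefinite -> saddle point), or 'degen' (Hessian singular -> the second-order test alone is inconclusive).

Compute the Hessian H = grad^2 f:
  H = [[7, 2], [2, 4]]
Verify stationarity: grad f(x*) = H x* + g = (0, 0).
Eigenvalues of H: 3, 8.
Both eigenvalues > 0, so H is positive definite -> x* is a strict local min.

min


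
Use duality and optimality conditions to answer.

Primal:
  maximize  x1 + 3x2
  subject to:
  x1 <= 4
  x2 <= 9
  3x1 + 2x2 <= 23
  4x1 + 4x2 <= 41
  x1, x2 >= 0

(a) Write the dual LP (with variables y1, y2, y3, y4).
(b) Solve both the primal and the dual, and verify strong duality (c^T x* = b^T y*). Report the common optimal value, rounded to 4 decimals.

The standard primal-dual pair for 'max c^T x s.t. A x <= b, x >= 0' is:
  Dual:  min b^T y  s.t.  A^T y >= c,  y >= 0.

So the dual LP is:
  minimize  4y1 + 9y2 + 23y3 + 41y4
  subject to:
    y1 + 3y3 + 4y4 >= 1
    y2 + 2y3 + 4y4 >= 3
    y1, y2, y3, y4 >= 0

Solving the primal: x* = (1.25, 9).
  primal value c^T x* = 28.25.
Solving the dual: y* = (0, 2, 0, 0.25).
  dual value b^T y* = 28.25.
Strong duality: c^T x* = b^T y*. Confirmed.

28.25


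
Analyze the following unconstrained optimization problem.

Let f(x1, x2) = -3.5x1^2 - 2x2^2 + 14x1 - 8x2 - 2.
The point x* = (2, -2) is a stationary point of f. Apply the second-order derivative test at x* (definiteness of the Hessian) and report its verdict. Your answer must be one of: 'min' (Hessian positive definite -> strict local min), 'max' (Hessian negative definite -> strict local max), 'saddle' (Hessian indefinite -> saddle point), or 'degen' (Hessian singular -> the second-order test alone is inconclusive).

Compute the Hessian H = grad^2 f:
  H = [[-7, 0], [0, -4]]
Verify stationarity: grad f(x*) = H x* + g = (0, 0).
Eigenvalues of H: -7, -4.
Both eigenvalues < 0, so H is negative definite -> x* is a strict local max.

max


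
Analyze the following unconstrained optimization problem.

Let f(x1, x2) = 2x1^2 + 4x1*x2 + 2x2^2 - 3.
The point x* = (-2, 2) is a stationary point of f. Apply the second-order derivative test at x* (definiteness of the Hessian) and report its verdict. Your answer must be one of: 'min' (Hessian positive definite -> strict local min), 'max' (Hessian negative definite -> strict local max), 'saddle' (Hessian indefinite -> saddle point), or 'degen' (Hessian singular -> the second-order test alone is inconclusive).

Compute the Hessian H = grad^2 f:
  H = [[4, 4], [4, 4]]
Verify stationarity: grad f(x*) = H x* + g = (0, 0).
Eigenvalues of H: 0, 8.
H has a zero eigenvalue (singular; positive semidefinite but not definite), so H is neither positive definite, negative definite, nor indefinite. The second-order test alone is inconclusive -> degen.
(Indeed, f is constant along the null direction of H through x*, so x* is not a strict local extremum.)

degen


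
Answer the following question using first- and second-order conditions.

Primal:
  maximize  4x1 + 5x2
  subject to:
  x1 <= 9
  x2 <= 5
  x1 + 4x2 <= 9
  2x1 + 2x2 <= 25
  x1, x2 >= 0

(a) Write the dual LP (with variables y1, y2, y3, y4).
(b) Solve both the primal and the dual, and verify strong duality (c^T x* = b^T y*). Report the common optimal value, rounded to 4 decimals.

The standard primal-dual pair for 'max c^T x s.t. A x <= b, x >= 0' is:
  Dual:  min b^T y  s.t.  A^T y >= c,  y >= 0.

So the dual LP is:
  minimize  9y1 + 5y2 + 9y3 + 25y4
  subject to:
    y1 + y3 + 2y4 >= 4
    y2 + 4y3 + 2y4 >= 5
    y1, y2, y3, y4 >= 0

Solving the primal: x* = (9, 0).
  primal value c^T x* = 36.
Solving the dual: y* = (2.75, 0, 1.25, 0).
  dual value b^T y* = 36.
Strong duality: c^T x* = b^T y*. Confirmed.

36


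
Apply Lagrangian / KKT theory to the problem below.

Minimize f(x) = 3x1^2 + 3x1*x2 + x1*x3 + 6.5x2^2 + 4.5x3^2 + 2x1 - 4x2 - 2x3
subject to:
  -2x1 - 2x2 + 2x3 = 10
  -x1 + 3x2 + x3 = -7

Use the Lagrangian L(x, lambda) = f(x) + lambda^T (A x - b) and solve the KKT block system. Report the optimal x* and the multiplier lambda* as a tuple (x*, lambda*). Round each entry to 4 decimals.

Form the Lagrangian:
  L(x, lambda) = (1/2) x^T Q x + c^T x + lambda^T (A x - b)
Stationarity (grad_x L = 0): Q x + c + A^T lambda = 0.
Primal feasibility: A x = b.

This gives the KKT block system:
  [ Q   A^T ] [ x     ]   [-c ]
  [ A    0  ] [ lambda ] = [ b ]

Solving the linear system:
  x*      = (-0.6471, -3, 1.3529)
  lambda* = (-9.1912, 8.8529)
  f(x*)   = 80.9412

x* = (-0.6471, -3, 1.3529), lambda* = (-9.1912, 8.8529)


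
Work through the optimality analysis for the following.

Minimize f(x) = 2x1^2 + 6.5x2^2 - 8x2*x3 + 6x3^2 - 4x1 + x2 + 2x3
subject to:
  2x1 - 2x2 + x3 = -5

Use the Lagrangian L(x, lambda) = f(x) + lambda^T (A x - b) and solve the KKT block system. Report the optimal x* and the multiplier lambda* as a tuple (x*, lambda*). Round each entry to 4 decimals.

Form the Lagrangian:
  L(x, lambda) = (1/2) x^T Q x + c^T x + lambda^T (A x - b)
Stationarity (grad_x L = 0): Q x + c + A^T lambda = 0.
Primal feasibility: A x = b.

This gives the KKT block system:
  [ Q   A^T ] [ x     ]   [-c ]
  [ A    0  ] [ lambda ] = [ b ]

Solving the linear system:
  x*      = (-1.7521, 0.6529, -0.1901)
  lambda* = (5.5041)
  f(x*)   = 17.4008

x* = (-1.7521, 0.6529, -0.1901), lambda* = (5.5041)


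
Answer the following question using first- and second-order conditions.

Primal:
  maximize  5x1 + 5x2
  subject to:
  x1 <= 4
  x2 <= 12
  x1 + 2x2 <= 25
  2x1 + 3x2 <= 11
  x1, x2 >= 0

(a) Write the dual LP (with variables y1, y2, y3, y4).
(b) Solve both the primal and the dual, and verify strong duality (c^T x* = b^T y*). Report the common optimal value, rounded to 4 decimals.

The standard primal-dual pair for 'max c^T x s.t. A x <= b, x >= 0' is:
  Dual:  min b^T y  s.t.  A^T y >= c,  y >= 0.

So the dual LP is:
  minimize  4y1 + 12y2 + 25y3 + 11y4
  subject to:
    y1 + y3 + 2y4 >= 5
    y2 + 2y3 + 3y4 >= 5
    y1, y2, y3, y4 >= 0

Solving the primal: x* = (4, 1).
  primal value c^T x* = 25.
Solving the dual: y* = (1.6667, 0, 0, 1.6667).
  dual value b^T y* = 25.
Strong duality: c^T x* = b^T y*. Confirmed.

25


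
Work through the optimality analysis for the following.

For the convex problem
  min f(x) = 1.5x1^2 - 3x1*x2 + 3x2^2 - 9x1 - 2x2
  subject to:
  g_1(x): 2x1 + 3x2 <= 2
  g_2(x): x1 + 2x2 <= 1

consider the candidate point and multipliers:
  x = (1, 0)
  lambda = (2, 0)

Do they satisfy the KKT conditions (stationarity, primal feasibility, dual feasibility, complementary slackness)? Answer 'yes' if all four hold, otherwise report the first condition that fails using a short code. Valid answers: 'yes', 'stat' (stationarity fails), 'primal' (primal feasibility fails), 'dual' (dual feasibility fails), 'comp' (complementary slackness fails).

Gradient of f: grad f(x) = Q x + c = (-6, -5)
Constraint values g_i(x) = a_i^T x - b_i:
  g_1((1, 0)) = 0
  g_2((1, 0)) = 0
Stationarity residual: grad f(x) + sum_i lambda_i a_i = (-2, 1)
  -> stationarity FAILS
Primal feasibility (all g_i <= 0): OK
Dual feasibility (all lambda_i >= 0): OK
Complementary slackness (lambda_i * g_i(x) = 0 for all i): OK

Verdict: the first failing condition is stationarity -> stat.

stat


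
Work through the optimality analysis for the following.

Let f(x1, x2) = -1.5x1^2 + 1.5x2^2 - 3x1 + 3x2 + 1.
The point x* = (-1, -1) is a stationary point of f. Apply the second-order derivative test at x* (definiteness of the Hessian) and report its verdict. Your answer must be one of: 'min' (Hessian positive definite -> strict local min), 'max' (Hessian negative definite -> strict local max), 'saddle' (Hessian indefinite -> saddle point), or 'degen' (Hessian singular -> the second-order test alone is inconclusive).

Compute the Hessian H = grad^2 f:
  H = [[-3, 0], [0, 3]]
Verify stationarity: grad f(x*) = H x* + g = (0, 0).
Eigenvalues of H: -3, 3.
Eigenvalues have mixed signs, so H is indefinite -> x* is a saddle point.

saddle


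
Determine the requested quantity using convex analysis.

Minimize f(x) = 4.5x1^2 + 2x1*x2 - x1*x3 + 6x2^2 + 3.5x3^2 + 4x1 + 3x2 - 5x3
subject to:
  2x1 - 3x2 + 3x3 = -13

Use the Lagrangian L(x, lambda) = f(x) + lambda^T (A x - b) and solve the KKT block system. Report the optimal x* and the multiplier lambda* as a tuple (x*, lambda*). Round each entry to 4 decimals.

Form the Lagrangian:
  L(x, lambda) = (1/2) x^T Q x + c^T x + lambda^T (A x - b)
Stationarity (grad_x L = 0): Q x + c + A^T lambda = 0.
Primal feasibility: A x = b.

This gives the KKT block system:
  [ Q   A^T ] [ x     ]   [-c ]
  [ A    0  ] [ lambda ] = [ b ]

Solving the linear system:
  x*      = (-2.0138, 1.3131, -1.6777)
  lambda* = (4.91)
  f(x*)   = 34.0514

x* = (-2.0138, 1.3131, -1.6777), lambda* = (4.91)


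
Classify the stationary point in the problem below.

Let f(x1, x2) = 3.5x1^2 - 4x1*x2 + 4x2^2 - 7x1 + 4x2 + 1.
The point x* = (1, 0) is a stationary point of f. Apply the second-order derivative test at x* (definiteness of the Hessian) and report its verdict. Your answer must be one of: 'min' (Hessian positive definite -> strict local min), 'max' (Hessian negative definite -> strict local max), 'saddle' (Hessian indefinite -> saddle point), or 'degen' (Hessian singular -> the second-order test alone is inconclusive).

Compute the Hessian H = grad^2 f:
  H = [[7, -4], [-4, 8]]
Verify stationarity: grad f(x*) = H x* + g = (0, 0).
Eigenvalues of H: 3.4689, 11.5311.
Both eigenvalues > 0, so H is positive definite -> x* is a strict local min.

min


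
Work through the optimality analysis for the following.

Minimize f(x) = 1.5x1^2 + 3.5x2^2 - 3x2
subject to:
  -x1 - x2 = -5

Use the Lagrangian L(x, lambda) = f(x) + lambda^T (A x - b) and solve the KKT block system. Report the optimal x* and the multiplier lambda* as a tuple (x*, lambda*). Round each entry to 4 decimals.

Form the Lagrangian:
  L(x, lambda) = (1/2) x^T Q x + c^T x + lambda^T (A x - b)
Stationarity (grad_x L = 0): Q x + c + A^T lambda = 0.
Primal feasibility: A x = b.

This gives the KKT block system:
  [ Q   A^T ] [ x     ]   [-c ]
  [ A    0  ] [ lambda ] = [ b ]

Solving the linear system:
  x*      = (3.2, 1.8)
  lambda* = (9.6)
  f(x*)   = 21.3

x* = (3.2, 1.8), lambda* = (9.6)


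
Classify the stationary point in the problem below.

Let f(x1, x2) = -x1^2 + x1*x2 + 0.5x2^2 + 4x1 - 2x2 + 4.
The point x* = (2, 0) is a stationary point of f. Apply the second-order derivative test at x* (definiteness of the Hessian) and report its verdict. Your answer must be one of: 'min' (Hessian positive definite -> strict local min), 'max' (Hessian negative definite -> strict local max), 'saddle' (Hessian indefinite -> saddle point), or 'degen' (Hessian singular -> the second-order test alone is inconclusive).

Compute the Hessian H = grad^2 f:
  H = [[-2, 1], [1, 1]]
Verify stationarity: grad f(x*) = H x* + g = (0, 0).
Eigenvalues of H: -2.3028, 1.3028.
Eigenvalues have mixed signs, so H is indefinite -> x* is a saddle point.

saddle


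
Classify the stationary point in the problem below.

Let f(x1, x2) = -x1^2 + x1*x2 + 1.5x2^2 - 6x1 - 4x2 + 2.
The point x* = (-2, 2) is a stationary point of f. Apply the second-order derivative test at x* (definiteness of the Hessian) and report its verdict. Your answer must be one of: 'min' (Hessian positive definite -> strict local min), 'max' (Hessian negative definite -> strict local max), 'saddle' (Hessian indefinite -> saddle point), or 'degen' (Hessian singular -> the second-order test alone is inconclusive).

Compute the Hessian H = grad^2 f:
  H = [[-2, 1], [1, 3]]
Verify stationarity: grad f(x*) = H x* + g = (0, 0).
Eigenvalues of H: -2.1926, 3.1926.
Eigenvalues have mixed signs, so H is indefinite -> x* is a saddle point.

saddle


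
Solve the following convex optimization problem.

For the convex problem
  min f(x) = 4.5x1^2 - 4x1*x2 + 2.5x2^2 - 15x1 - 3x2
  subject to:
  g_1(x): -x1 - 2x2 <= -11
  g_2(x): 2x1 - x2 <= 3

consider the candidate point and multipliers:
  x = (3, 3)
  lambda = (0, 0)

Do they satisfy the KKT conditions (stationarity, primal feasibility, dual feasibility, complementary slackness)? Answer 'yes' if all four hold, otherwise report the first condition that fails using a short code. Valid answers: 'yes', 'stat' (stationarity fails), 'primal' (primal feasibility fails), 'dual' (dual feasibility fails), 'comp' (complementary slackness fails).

Gradient of f: grad f(x) = Q x + c = (0, 0)
Constraint values g_i(x) = a_i^T x - b_i:
  g_1((3, 3)) = 2
  g_2((3, 3)) = 0
Stationarity residual: grad f(x) + sum_i lambda_i a_i = (0, 0)
  -> stationarity OK
Primal feasibility (all g_i <= 0): FAILS
Dual feasibility (all lambda_i >= 0): OK
Complementary slackness (lambda_i * g_i(x) = 0 for all i): OK

Verdict: the first failing condition is primal_feasibility -> primal.

primal


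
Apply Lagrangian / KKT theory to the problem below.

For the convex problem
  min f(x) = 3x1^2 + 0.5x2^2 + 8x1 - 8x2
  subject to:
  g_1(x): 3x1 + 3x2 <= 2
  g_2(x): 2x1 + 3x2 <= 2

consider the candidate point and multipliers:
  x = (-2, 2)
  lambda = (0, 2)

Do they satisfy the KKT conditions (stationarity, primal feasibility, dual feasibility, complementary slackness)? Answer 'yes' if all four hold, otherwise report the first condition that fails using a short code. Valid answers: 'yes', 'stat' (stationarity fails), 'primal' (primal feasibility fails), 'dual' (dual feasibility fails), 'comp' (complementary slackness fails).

Gradient of f: grad f(x) = Q x + c = (-4, -6)
Constraint values g_i(x) = a_i^T x - b_i:
  g_1((-2, 2)) = -2
  g_2((-2, 2)) = 0
Stationarity residual: grad f(x) + sum_i lambda_i a_i = (0, 0)
  -> stationarity OK
Primal feasibility (all g_i <= 0): OK
Dual feasibility (all lambda_i >= 0): OK
Complementary slackness (lambda_i * g_i(x) = 0 for all i): OK

Verdict: yes, KKT holds.

yes


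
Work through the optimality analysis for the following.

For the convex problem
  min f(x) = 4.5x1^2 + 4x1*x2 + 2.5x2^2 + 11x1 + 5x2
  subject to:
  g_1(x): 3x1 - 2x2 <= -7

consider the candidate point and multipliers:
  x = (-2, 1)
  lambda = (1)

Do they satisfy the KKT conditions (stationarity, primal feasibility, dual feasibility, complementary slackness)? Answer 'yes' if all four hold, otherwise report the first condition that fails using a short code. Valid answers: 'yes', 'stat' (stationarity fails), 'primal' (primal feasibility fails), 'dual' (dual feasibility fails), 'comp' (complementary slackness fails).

Gradient of f: grad f(x) = Q x + c = (-3, 2)
Constraint values g_i(x) = a_i^T x - b_i:
  g_1((-2, 1)) = -1
Stationarity residual: grad f(x) + sum_i lambda_i a_i = (0, 0)
  -> stationarity OK
Primal feasibility (all g_i <= 0): OK
Dual feasibility (all lambda_i >= 0): OK
Complementary slackness (lambda_i * g_i(x) = 0 for all i): FAILS

Verdict: the first failing condition is complementary_slackness -> comp.

comp


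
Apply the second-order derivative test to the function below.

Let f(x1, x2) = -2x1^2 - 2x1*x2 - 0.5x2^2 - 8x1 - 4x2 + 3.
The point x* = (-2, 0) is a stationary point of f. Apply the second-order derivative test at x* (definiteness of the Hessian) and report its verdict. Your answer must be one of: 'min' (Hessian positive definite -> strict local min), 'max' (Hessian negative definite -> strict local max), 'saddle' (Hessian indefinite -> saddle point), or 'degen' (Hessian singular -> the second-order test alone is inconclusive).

Compute the Hessian H = grad^2 f:
  H = [[-4, -2], [-2, -1]]
Verify stationarity: grad f(x*) = H x* + g = (0, 0).
Eigenvalues of H: -5, 0.
H has a zero eigenvalue (singular; negative semidefinite but not definite), so H is neither positive definite, negative definite, nor indefinite. The second-order test alone is inconclusive -> degen.
(Indeed, f is constant along the null direction of H through x*, so x* is not a strict local extremum.)

degen


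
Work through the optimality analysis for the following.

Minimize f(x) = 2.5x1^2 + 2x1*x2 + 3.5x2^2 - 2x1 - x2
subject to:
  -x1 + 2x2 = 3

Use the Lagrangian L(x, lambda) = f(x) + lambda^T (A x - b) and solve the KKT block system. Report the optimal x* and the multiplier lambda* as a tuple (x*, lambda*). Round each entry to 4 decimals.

Form the Lagrangian:
  L(x, lambda) = (1/2) x^T Q x + c^T x + lambda^T (A x - b)
Stationarity (grad_x L = 0): Q x + c + A^T lambda = 0.
Primal feasibility: A x = b.

This gives the KKT block system:
  [ Q   A^T ] [ x     ]   [-c ]
  [ A    0  ] [ lambda ] = [ b ]

Solving the linear system:
  x*      = (-0.6571, 1.1714)
  lambda* = (-2.9429)
  f(x*)   = 4.4857

x* = (-0.6571, 1.1714), lambda* = (-2.9429)


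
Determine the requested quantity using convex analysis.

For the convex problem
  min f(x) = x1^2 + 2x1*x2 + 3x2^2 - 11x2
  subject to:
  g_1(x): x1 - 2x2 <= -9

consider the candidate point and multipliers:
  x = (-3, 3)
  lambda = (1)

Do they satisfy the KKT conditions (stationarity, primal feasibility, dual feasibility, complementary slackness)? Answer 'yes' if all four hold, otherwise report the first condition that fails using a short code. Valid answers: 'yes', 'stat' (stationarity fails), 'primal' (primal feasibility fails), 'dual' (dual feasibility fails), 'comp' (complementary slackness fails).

Gradient of f: grad f(x) = Q x + c = (0, 1)
Constraint values g_i(x) = a_i^T x - b_i:
  g_1((-3, 3)) = 0
Stationarity residual: grad f(x) + sum_i lambda_i a_i = (1, -1)
  -> stationarity FAILS
Primal feasibility (all g_i <= 0): OK
Dual feasibility (all lambda_i >= 0): OK
Complementary slackness (lambda_i * g_i(x) = 0 for all i): OK

Verdict: the first failing condition is stationarity -> stat.

stat


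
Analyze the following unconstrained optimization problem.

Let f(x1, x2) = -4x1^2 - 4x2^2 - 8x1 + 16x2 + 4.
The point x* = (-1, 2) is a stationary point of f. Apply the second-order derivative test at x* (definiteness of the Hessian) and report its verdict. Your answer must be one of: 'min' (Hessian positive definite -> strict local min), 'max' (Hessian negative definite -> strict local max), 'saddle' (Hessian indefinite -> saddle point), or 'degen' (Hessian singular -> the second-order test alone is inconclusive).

Compute the Hessian H = grad^2 f:
  H = [[-8, 0], [0, -8]]
Verify stationarity: grad f(x*) = H x* + g = (0, 0).
Eigenvalues of H: -8, -8.
Both eigenvalues < 0, so H is negative definite -> x* is a strict local max.

max


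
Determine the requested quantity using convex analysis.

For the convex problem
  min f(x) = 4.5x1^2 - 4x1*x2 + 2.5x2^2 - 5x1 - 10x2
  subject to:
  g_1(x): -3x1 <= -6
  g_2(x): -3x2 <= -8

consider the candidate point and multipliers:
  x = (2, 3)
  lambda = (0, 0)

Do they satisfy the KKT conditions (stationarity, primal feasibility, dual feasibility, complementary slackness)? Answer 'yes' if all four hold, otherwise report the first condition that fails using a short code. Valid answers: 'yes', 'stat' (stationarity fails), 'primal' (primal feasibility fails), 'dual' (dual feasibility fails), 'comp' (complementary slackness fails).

Gradient of f: grad f(x) = Q x + c = (1, -3)
Constraint values g_i(x) = a_i^T x - b_i:
  g_1((2, 3)) = 0
  g_2((2, 3)) = -1
Stationarity residual: grad f(x) + sum_i lambda_i a_i = (1, -3)
  -> stationarity FAILS
Primal feasibility (all g_i <= 0): OK
Dual feasibility (all lambda_i >= 0): OK
Complementary slackness (lambda_i * g_i(x) = 0 for all i): OK

Verdict: the first failing condition is stationarity -> stat.

stat
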